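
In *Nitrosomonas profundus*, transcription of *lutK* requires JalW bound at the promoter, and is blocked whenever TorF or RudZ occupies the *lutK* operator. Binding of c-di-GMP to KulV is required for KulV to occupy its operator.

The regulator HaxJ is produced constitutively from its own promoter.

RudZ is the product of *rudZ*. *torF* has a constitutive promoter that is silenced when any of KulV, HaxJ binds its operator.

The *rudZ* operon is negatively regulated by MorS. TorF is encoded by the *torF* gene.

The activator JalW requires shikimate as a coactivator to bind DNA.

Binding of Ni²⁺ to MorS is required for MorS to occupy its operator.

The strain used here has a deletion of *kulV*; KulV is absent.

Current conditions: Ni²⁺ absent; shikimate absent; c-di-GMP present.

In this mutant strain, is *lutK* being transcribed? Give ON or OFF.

KulV is non-functional in this strain, so it has no effect.
HaxJ is produced constitutively and is active.
With repressor HaxJ bound, *torF* is not transcribed.
So TorF is not produced.
Ni²⁺ is absent, so MorS is inactive.
With no repressor bound, *rudZ* is transcribed.
So RudZ is produced and active.
Shikimate is absent, so JalW is inactive.
With repressor RudZ bound, *lutK* is not transcribed.

OFF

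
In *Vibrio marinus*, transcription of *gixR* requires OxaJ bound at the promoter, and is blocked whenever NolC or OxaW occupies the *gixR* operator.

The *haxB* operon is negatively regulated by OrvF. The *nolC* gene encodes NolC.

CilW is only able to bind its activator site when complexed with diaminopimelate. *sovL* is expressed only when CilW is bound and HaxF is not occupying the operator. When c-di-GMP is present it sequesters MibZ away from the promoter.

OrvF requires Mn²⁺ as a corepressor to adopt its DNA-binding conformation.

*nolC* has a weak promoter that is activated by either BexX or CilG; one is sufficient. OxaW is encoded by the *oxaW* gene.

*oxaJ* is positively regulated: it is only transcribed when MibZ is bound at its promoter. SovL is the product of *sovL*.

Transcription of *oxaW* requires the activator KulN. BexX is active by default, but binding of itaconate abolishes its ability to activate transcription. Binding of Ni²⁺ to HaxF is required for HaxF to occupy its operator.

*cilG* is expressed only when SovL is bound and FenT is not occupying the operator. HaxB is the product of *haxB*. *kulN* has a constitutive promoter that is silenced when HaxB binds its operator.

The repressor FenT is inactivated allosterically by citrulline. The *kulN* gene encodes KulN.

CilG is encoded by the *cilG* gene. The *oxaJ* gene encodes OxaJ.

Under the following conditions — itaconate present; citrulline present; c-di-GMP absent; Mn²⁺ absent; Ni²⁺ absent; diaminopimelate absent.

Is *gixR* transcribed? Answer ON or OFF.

ON

c-di-GMP is absent, so MibZ is active.
No repressor is bound and MibZ is active, so *oxaJ* is transcribed.
So OxaJ is produced and active.
Itaconate is present, so BexX is inactive.
Ni²⁺ is absent, so HaxF is inactive.
Diaminopimelate is absent, so CilW is inactive.
Required activator CilW is absent, so *sovL* is not transcribed.
So SovL is not produced.
Citrulline is present, so FenT is inactive.
Required activator SovL is absent, so *cilG* is not transcribed.
So CilG is not produced.
No activator is available at the *nolC* promoter, so *nolC* is not transcribed.
So NolC is not produced.
Mn²⁺ is absent, so OrvF is inactive.
With no repressor bound, *haxB* is transcribed.
So HaxB is produced and active.
With repressor HaxB bound, *kulN* is not transcribed.
So KulN is not produced.
Required activator KulN is absent, so *oxaW* is not transcribed.
So OxaW is not produced.
No repressor is bound and OxaJ is active, so *gixR* is transcribed.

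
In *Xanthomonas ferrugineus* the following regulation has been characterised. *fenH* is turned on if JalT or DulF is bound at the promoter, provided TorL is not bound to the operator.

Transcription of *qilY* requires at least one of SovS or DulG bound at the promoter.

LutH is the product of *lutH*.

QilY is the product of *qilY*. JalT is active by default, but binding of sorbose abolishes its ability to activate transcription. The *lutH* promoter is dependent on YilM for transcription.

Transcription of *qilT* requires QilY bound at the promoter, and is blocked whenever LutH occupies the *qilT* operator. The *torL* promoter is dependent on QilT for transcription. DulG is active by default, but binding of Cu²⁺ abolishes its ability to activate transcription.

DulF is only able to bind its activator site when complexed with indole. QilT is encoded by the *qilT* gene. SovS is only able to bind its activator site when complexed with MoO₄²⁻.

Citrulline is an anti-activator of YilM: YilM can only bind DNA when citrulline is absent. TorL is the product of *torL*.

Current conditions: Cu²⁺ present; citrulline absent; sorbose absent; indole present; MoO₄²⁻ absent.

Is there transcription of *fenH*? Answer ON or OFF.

ON

Sorbose is absent, so JalT is active.
Indole is present, so DulF is active.
MoO₄²⁻ is absent, so SovS is inactive.
Cu²⁺ is present, so DulG is inactive.
No activator is available at the *qilY* promoter, so *qilY* is not transcribed.
So QilY is not produced.
Citrulline is absent, so YilM is active.
No repressor is bound and YilM is active, so *lutH* is transcribed.
So LutH is produced and active.
With repressor LutH bound, *qilT* is not transcribed.
So QilT is not produced.
Required activator QilT is absent, so *torL* is not transcribed.
So TorL is not produced.
Activator JalT is present, so *fenH* is transcribed.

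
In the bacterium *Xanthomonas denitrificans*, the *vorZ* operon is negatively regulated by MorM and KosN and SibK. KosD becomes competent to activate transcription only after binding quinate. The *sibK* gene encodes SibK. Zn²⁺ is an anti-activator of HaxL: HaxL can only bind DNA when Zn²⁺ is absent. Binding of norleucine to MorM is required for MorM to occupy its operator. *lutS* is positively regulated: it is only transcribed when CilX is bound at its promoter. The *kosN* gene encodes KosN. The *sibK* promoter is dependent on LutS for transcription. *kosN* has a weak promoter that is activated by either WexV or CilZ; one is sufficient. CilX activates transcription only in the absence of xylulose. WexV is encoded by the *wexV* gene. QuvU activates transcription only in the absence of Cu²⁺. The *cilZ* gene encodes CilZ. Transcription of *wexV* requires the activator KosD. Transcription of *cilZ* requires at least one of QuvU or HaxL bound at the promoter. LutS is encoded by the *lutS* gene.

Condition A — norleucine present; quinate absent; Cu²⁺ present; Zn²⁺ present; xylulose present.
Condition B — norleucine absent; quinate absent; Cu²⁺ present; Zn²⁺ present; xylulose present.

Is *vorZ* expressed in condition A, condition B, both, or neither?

B only

Condition A:
Norleucine is present, so MorM is active.
Quinate is absent, so KosD is inactive.
Required activator KosD is absent, so *wexV* is not transcribed.
So WexV is not produced.
Cu²⁺ is present, so QuvU is inactive.
Zn²⁺ is present, so HaxL is inactive.
No activator is available at the *cilZ* promoter, so *cilZ* is not transcribed.
So CilZ is not produced.
No activator is available at the *kosN* promoter, so *kosN* is not transcribed.
So KosN is not produced.
Xylulose is present, so CilX is inactive.
Required activator CilX is absent, so *lutS* is not transcribed.
So LutS is not produced.
Required activator LutS is absent, so *sibK* is not transcribed.
So SibK is not produced.
With repressor MorM bound, *vorZ* is not transcribed.
→ *vorZ* is OFF in A.
Condition B:
Norleucine is absent, so MorM is inactive.
Quinate is absent, so KosD is inactive.
Required activator KosD is absent, so *wexV* is not transcribed.
So WexV is not produced.
Cu²⁺ is present, so QuvU is inactive.
Zn²⁺ is present, so HaxL is inactive.
No activator is available at the *cilZ* promoter, so *cilZ* is not transcribed.
So CilZ is not produced.
No activator is available at the *kosN* promoter, so *kosN* is not transcribed.
So KosN is not produced.
Xylulose is present, so CilX is inactive.
Required activator CilX is absent, so *lutS* is not transcribed.
So LutS is not produced.
Required activator LutS is absent, so *sibK* is not transcribed.
So SibK is not produced.
With no repressor bound, *vorZ* is transcribed.
→ *vorZ* is ON in B.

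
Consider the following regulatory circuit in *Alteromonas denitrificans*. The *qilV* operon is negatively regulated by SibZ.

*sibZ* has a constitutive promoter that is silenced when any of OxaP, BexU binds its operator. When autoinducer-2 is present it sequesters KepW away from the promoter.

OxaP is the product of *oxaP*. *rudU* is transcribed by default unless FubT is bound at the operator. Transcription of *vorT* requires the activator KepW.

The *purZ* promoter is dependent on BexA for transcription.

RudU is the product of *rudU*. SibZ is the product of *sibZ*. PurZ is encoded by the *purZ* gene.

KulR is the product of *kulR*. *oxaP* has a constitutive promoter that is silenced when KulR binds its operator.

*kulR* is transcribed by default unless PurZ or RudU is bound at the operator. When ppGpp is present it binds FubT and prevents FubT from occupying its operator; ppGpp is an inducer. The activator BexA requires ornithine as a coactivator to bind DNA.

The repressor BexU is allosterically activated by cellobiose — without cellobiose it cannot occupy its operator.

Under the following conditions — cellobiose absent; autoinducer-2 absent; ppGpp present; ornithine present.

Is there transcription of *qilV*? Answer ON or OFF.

Ornithine is present, so BexA is active.
No repressor is bound and BexA is active, so *purZ* is transcribed.
So PurZ is produced and active.
ppGpp is present, so FubT is inactive.
With no repressor bound, *rudU* is transcribed.
So RudU is produced and active.
With repressor PurZ bound, *kulR* is not transcribed.
So KulR is not produced.
With no repressor bound, *oxaP* is transcribed.
So OxaP is produced and active.
Cellobiose is absent, so BexU is inactive.
With repressor OxaP bound, *sibZ* is not transcribed.
So SibZ is not produced.
With no repressor bound, *qilV* is transcribed.

ON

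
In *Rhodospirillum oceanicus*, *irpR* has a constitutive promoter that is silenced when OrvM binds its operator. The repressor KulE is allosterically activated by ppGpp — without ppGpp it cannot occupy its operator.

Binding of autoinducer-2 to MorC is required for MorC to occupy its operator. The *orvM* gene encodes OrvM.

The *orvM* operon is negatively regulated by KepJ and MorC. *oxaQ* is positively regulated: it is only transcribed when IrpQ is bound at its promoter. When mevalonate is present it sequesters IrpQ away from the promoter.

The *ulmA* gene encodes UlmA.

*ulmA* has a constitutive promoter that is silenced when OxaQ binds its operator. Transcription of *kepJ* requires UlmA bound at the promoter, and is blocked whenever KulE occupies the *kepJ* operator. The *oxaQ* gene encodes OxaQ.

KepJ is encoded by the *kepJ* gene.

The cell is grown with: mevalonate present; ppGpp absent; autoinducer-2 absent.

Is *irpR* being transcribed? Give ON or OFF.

ON

Mevalonate is present, so IrpQ is inactive.
Required activator IrpQ is absent, so *oxaQ* is not transcribed.
So OxaQ is not produced.
With no repressor bound, *ulmA* is transcribed.
So UlmA is produced and active.
ppGpp is absent, so KulE is inactive.
No repressor is bound and UlmA is active, so *kepJ* is transcribed.
So KepJ is produced and active.
Autoinducer-2 is absent, so MorC is inactive.
With repressor KepJ bound, *orvM* is not transcribed.
So OrvM is not produced.
With no repressor bound, *irpR* is transcribed.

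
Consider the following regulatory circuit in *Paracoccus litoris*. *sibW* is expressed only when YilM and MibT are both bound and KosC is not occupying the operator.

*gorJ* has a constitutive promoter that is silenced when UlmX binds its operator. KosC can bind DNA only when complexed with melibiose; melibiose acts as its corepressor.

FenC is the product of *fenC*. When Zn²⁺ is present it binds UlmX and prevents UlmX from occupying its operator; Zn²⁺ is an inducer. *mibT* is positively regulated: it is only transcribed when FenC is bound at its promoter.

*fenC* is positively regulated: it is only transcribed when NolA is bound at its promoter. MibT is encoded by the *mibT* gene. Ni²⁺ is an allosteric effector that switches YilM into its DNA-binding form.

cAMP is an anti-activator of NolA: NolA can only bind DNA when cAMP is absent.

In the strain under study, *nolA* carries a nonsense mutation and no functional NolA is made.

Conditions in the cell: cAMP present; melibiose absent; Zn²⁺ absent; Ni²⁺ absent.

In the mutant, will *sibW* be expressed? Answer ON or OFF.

Ni²⁺ is absent, so YilM is inactive.
Melibiose is absent, so KosC is inactive.
NolA is non-functional in this strain, so it has no effect.
Required activator NolA is absent, so *fenC* is not transcribed.
So FenC is not produced.
Required activator FenC is absent, so *mibT* is not transcribed.
So MibT is not produced.
Required activator YilM is absent, so *sibW* is not transcribed.

OFF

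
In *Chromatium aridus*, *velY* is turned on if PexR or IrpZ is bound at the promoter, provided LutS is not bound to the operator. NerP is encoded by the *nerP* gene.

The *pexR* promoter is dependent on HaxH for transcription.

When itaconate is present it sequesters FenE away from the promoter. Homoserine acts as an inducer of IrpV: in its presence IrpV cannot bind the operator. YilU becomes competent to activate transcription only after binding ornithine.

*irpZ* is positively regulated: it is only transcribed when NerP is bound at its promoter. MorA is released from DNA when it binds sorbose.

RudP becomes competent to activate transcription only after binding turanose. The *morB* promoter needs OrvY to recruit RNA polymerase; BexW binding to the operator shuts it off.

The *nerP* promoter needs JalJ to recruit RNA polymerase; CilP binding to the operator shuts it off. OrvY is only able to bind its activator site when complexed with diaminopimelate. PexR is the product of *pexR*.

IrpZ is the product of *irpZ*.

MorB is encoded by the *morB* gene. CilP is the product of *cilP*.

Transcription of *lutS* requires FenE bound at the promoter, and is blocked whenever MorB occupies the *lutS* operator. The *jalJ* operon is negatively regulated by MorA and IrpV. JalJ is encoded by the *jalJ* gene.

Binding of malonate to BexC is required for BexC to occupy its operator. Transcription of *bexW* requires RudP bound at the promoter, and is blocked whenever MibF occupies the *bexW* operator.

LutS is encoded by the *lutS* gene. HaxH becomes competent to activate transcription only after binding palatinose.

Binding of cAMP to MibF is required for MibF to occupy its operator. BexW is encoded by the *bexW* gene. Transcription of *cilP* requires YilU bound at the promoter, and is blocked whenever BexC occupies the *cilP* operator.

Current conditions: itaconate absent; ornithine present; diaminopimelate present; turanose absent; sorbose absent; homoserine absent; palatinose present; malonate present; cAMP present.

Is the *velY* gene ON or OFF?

ON

Palatinose is present, so HaxH is active.
No repressor is bound and HaxH is active, so *pexR* is transcribed.
So PexR is produced and active.
Malonate is present, so BexC is active.
Ornithine is present, so YilU is active.
With repressor BexC bound, *cilP* is not transcribed.
So CilP is not produced.
Sorbose is absent, so MorA is active.
Homoserine is absent, so IrpV is active.
With repressor MorA bound, *jalJ* is not transcribed.
So JalJ is not produced.
Required activator JalJ is absent, so *nerP* is not transcribed.
So NerP is not produced.
Required activator NerP is absent, so *irpZ* is not transcribed.
So IrpZ is not produced.
Itaconate is absent, so FenE is active.
Diaminopimelate is present, so OrvY is active.
Turanose is absent, so RudP is inactive.
cAMP is present, so MibF is active.
With repressor MibF bound, *bexW* is not transcribed.
So BexW is not produced.
No repressor is bound and OrvY is active, so *morB* is transcribed.
So MorB is produced and active.
With repressor MorB bound, *lutS* is not transcribed.
So LutS is not produced.
Activator PexR is present, so *velY* is transcribed.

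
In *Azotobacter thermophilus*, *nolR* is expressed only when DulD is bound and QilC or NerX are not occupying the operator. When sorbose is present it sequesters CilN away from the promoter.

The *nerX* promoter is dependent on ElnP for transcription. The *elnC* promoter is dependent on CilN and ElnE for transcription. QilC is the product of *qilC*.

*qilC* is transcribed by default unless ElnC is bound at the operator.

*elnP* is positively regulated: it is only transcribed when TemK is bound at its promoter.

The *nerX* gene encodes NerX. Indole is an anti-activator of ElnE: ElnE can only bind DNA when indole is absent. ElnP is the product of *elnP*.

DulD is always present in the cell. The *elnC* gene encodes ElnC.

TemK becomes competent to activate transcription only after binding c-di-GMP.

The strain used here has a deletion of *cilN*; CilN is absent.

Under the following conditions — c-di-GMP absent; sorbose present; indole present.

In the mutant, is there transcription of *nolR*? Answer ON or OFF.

CilN is non-functional in this strain, so it has no effect.
Indole is present, so ElnE is inactive.
Required activator CilN is absent, so *elnC* is not transcribed.
So ElnC is not produced.
With no repressor bound, *qilC* is transcribed.
So QilC is produced and active.
DulD is produced constitutively and is active.
c-di-GMP is absent, so TemK is inactive.
Required activator TemK is absent, so *elnP* is not transcribed.
So ElnP is not produced.
Required activator ElnP is absent, so *nerX* is not transcribed.
So NerX is not produced.
With repressor QilC bound, *nolR* is not transcribed.

OFF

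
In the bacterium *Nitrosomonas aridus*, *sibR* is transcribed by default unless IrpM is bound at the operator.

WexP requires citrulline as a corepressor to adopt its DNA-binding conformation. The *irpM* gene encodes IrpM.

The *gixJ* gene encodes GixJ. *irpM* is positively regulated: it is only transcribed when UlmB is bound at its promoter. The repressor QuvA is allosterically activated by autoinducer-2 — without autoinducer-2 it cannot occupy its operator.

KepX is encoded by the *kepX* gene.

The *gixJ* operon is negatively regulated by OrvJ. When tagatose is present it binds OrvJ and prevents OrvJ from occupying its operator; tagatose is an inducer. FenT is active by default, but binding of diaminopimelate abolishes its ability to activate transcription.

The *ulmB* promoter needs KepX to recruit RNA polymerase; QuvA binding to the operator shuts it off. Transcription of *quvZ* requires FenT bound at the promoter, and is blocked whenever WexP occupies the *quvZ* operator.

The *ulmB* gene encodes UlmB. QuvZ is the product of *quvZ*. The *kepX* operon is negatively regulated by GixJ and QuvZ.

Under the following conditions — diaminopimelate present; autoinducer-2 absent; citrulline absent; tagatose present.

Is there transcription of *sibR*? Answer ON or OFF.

ON

Tagatose is present, so OrvJ is inactive.
With no repressor bound, *gixJ* is transcribed.
So GixJ is produced and active.
Diaminopimelate is present, so FenT is inactive.
Citrulline is absent, so WexP is inactive.
Required activator FenT is absent, so *quvZ* is not transcribed.
So QuvZ is not produced.
With repressor GixJ bound, *kepX* is not transcribed.
So KepX is not produced.
Autoinducer-2 is absent, so QuvA is inactive.
Required activator KepX is absent, so *ulmB* is not transcribed.
So UlmB is not produced.
Required activator UlmB is absent, so *irpM* is not transcribed.
So IrpM is not produced.
With no repressor bound, *sibR* is transcribed.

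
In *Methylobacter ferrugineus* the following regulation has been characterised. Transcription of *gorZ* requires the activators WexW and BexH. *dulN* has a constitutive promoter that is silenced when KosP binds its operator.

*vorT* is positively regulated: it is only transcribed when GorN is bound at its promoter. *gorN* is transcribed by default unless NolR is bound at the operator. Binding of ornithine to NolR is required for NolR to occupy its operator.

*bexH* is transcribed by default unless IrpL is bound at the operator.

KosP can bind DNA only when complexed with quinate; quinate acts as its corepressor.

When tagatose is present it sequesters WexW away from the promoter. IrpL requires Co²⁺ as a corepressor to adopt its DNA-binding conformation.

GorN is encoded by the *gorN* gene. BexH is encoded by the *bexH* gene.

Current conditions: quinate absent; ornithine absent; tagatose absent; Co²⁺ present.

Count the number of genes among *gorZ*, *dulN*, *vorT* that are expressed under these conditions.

Tagatose is absent, so WexW is active.
Co²⁺ is present, so IrpL is active.
With repressor IrpL bound, *bexH* is not transcribed.
So BexH is not produced.
Required activator BexH is absent, so *gorZ* is not transcribed.
→ *gorZ* is OFF.
Quinate is absent, so KosP is inactive.
With no repressor bound, *dulN* is transcribed.
→ *dulN* is ON.
Ornithine is absent, so NolR is inactive.
With no repressor bound, *gorN* is transcribed.
So GorN is produced and active.
No repressor is bound and GorN is active, so *vorT* is transcribed.
→ *vorT* is ON.
2 of the 3 genes are transcribed.

2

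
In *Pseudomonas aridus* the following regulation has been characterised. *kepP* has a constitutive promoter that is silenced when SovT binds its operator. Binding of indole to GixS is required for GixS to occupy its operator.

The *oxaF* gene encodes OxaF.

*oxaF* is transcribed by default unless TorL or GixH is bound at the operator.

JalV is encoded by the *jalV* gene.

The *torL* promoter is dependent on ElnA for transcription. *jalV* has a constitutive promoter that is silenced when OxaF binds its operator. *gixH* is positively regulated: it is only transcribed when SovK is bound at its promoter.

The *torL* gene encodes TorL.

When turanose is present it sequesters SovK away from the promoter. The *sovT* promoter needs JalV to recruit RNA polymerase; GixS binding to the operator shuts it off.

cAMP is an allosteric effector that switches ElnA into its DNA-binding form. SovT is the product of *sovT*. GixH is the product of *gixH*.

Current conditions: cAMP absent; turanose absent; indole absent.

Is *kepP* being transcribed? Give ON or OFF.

cAMP is absent, so ElnA is inactive.
Required activator ElnA is absent, so *torL* is not transcribed.
So TorL is not produced.
Turanose is absent, so SovK is active.
No repressor is bound and SovK is active, so *gixH* is transcribed.
So GixH is produced and active.
With repressor GixH bound, *oxaF* is not transcribed.
So OxaF is not produced.
With no repressor bound, *jalV* is transcribed.
So JalV is produced and active.
Indole is absent, so GixS is inactive.
No repressor is bound and JalV is active, so *sovT* is transcribed.
So SovT is produced and active.
With repressor SovT bound, *kepP* is not transcribed.

OFF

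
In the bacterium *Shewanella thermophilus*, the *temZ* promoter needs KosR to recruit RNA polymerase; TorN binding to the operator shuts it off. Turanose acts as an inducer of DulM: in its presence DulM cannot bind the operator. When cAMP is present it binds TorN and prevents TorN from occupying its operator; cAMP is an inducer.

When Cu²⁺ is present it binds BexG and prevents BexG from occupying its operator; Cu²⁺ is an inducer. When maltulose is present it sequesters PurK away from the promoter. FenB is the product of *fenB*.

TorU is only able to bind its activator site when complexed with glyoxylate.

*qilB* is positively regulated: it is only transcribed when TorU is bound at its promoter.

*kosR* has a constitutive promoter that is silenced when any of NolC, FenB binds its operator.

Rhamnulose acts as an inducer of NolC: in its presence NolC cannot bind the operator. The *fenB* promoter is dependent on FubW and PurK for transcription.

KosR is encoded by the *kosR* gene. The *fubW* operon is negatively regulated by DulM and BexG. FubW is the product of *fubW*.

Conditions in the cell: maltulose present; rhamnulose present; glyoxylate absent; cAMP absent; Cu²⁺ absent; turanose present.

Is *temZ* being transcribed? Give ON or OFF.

Rhamnulose is present, so NolC is inactive.
Turanose is present, so DulM is inactive.
Cu²⁺ is absent, so BexG is active.
With repressor BexG bound, *fubW* is not transcribed.
So FubW is not produced.
Maltulose is present, so PurK is inactive.
Required activator FubW is absent, so *fenB* is not transcribed.
So FenB is not produced.
With no repressor bound, *kosR* is transcribed.
So KosR is produced and active.
cAMP is absent, so TorN is active.
With repressor TorN bound, *temZ* is not transcribed.

OFF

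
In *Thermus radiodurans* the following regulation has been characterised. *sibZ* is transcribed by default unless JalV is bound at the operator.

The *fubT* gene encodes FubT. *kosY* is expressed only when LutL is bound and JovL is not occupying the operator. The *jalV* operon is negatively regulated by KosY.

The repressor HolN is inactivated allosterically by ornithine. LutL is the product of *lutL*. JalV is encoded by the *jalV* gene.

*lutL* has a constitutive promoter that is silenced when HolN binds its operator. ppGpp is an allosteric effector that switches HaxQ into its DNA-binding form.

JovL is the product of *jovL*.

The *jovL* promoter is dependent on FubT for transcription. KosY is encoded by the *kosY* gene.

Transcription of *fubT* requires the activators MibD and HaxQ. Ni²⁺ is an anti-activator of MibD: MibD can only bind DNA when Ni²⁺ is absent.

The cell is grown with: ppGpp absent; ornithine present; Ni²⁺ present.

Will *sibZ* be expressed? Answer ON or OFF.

Ni²⁺ is present, so MibD is inactive.
ppGpp is absent, so HaxQ is inactive.
Required activator MibD is absent, so *fubT* is not transcribed.
So FubT is not produced.
Required activator FubT is absent, so *jovL* is not transcribed.
So JovL is not produced.
Ornithine is present, so HolN is inactive.
With no repressor bound, *lutL* is transcribed.
So LutL is produced and active.
No repressor is bound and LutL is active, so *kosY* is transcribed.
So KosY is produced and active.
With repressor KosY bound, *jalV* is not transcribed.
So JalV is not produced.
With no repressor bound, *sibZ* is transcribed.

ON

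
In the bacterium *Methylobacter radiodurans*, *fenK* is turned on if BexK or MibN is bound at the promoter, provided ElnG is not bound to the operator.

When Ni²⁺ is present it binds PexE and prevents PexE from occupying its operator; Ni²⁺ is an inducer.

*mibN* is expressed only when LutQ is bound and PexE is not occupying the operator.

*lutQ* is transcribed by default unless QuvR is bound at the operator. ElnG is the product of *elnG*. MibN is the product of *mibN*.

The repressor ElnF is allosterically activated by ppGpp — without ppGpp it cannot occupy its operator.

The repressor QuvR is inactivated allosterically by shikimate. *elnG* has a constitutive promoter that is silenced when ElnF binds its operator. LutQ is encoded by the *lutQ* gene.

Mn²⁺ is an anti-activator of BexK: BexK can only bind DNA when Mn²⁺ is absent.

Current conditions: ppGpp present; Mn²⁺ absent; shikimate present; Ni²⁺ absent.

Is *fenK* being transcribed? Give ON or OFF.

ON

Mn²⁺ is absent, so BexK is active.
Ni²⁺ is absent, so PexE is active.
Shikimate is present, so QuvR is inactive.
With no repressor bound, *lutQ* is transcribed.
So LutQ is produced and active.
With repressor PexE bound, *mibN* is not transcribed.
So MibN is not produced.
ppGpp is present, so ElnF is active.
With repressor ElnF bound, *elnG* is not transcribed.
So ElnG is not produced.
Activator BexK is present, so *fenK* is transcribed.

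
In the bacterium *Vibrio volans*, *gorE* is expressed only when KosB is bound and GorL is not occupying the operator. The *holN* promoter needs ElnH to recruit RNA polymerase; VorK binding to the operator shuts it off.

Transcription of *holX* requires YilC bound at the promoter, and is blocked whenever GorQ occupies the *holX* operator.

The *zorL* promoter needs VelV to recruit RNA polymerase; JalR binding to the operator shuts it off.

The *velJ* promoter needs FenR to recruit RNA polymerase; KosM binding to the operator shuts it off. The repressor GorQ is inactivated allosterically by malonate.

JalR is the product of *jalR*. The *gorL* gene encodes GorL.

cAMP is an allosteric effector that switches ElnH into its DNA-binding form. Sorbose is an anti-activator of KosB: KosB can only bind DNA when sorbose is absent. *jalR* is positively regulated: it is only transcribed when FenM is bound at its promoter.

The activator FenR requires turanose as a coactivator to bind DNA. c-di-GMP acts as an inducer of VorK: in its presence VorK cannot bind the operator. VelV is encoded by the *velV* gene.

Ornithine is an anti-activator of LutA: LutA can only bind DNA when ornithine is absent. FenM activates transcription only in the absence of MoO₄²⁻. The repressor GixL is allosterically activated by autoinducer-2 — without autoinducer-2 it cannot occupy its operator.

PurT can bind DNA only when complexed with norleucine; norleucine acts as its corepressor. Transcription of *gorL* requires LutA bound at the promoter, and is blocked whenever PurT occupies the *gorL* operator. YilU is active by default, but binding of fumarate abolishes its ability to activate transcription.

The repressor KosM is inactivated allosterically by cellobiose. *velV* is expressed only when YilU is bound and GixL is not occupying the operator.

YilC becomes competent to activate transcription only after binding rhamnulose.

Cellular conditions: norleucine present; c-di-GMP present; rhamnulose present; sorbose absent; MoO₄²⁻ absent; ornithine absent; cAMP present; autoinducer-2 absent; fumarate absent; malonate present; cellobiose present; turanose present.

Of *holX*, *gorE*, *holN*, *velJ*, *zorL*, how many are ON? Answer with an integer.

Rhamnulose is present, so YilC is active.
Malonate is present, so GorQ is inactive.
No repressor is bound and YilC is active, so *holX* is transcribed.
→ *holX* is ON.
Norleucine is present, so PurT is active.
Ornithine is absent, so LutA is active.
With repressor PurT bound, *gorL* is not transcribed.
So GorL is not produced.
Sorbose is absent, so KosB is active.
No repressor is bound and KosB is active, so *gorE* is transcribed.
→ *gorE* is ON.
cAMP is present, so ElnH is active.
c-di-GMP is present, so VorK is inactive.
No repressor is bound and ElnH is active, so *holN* is transcribed.
→ *holN* is ON.
Turanose is present, so FenR is active.
Cellobiose is present, so KosM is inactive.
No repressor is bound and FenR is active, so *velJ* is transcribed.
→ *velJ* is ON.
MoO₄²⁻ is absent, so FenM is active.
No repressor is bound and FenM is active, so *jalR* is transcribed.
So JalR is produced and active.
Fumarate is absent, so YilU is active.
Autoinducer-2 is absent, so GixL is inactive.
No repressor is bound and YilU is active, so *velV* is transcribed.
So VelV is produced and active.
With repressor JalR bound, *zorL* is not transcribed.
→ *zorL* is OFF.
4 of the 5 genes are transcribed.

4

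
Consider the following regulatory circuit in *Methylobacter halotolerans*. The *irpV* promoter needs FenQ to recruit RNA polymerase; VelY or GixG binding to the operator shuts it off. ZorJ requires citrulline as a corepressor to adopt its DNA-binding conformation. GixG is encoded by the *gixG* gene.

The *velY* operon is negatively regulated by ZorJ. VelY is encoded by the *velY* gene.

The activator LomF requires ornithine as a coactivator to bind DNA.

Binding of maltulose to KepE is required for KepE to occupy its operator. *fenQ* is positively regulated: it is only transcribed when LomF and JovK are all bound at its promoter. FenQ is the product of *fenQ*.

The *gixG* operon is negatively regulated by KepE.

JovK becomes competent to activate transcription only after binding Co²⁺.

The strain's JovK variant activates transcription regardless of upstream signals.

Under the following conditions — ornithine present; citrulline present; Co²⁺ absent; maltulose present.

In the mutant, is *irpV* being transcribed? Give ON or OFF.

ON

Citrulline is present, so ZorJ is active.
With repressor ZorJ bound, *velY* is not transcribed.
So VelY is not produced.
Ornithine is present, so LomF is active.
JovK is constitutively active in this strain.
No repressor is bound and LomF and JovK are active, so *fenQ* is transcribed.
So FenQ is produced and active.
Maltulose is present, so KepE is active.
With repressor KepE bound, *gixG* is not transcribed.
So GixG is not produced.
No repressor is bound and FenQ is active, so *irpV* is transcribed.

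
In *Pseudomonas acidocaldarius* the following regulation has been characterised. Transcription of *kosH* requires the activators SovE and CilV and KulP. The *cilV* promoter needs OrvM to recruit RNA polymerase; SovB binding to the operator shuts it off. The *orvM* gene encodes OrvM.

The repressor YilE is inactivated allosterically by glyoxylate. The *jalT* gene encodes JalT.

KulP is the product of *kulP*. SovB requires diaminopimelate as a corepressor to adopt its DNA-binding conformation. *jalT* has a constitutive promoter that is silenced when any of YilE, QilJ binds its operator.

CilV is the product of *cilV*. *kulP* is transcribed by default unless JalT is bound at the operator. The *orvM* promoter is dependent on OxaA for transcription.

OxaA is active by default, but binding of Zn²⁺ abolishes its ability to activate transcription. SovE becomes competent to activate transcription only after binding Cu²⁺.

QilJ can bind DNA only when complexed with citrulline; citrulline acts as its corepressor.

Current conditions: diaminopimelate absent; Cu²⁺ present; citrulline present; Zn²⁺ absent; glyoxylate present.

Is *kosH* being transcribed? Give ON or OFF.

ON

Cu²⁺ is present, so SovE is active.
Diaminopimelate is absent, so SovB is inactive.
Zn²⁺ is absent, so OxaA is active.
No repressor is bound and OxaA is active, so *orvM* is transcribed.
So OrvM is produced and active.
No repressor is bound and OrvM is active, so *cilV* is transcribed.
So CilV is produced and active.
Glyoxylate is present, so YilE is inactive.
Citrulline is present, so QilJ is active.
With repressor QilJ bound, *jalT* is not transcribed.
So JalT is not produced.
With no repressor bound, *kulP* is transcribed.
So KulP is produced and active.
No repressor is bound and SovE and CilV and KulP are active, so *kosH* is transcribed.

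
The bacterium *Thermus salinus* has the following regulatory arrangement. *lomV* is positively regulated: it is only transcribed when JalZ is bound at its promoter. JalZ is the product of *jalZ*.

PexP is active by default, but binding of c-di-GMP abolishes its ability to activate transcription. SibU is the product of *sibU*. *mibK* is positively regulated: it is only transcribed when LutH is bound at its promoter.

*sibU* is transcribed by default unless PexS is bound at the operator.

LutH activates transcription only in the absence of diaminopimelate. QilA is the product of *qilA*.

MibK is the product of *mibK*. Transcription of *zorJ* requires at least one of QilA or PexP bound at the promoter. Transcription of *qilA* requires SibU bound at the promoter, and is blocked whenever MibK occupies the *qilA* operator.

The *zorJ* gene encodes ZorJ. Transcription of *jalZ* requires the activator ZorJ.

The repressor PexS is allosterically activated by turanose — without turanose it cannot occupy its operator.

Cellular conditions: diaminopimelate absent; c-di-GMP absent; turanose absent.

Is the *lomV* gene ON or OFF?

ON

Turanose is absent, so PexS is inactive.
With no repressor bound, *sibU* is transcribed.
So SibU is produced and active.
Diaminopimelate is absent, so LutH is active.
No repressor is bound and LutH is active, so *mibK* is transcribed.
So MibK is produced and active.
With repressor MibK bound, *qilA* is not transcribed.
So QilA is not produced.
c-di-GMP is absent, so PexP is active.
Activator PexP is present, so *zorJ* is transcribed.
So ZorJ is produced and active.
No repressor is bound and ZorJ is active, so *jalZ* is transcribed.
So JalZ is produced and active.
No repressor is bound and JalZ is active, so *lomV* is transcribed.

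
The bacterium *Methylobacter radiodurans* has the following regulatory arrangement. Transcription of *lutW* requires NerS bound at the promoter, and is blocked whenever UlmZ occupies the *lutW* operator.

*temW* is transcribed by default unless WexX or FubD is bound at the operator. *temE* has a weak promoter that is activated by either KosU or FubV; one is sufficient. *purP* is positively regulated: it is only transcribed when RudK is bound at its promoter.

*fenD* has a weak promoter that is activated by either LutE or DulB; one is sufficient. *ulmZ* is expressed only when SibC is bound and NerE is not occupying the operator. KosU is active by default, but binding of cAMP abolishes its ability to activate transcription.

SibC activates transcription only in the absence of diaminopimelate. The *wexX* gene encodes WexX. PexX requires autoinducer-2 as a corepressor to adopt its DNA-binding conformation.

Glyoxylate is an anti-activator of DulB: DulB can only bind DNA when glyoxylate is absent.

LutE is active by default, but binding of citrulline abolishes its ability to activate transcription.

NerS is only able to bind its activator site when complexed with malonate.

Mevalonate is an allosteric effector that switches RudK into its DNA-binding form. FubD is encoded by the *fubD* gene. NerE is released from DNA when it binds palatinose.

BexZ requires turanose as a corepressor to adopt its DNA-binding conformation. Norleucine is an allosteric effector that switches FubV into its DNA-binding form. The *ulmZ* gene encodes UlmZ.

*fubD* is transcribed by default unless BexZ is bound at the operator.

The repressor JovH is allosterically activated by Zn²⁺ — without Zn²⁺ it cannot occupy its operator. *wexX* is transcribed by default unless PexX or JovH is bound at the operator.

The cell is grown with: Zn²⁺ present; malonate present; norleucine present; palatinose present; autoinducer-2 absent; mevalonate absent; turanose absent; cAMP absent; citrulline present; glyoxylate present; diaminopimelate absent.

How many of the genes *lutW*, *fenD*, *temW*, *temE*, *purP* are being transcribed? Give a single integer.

1

Diaminopimelate is absent, so SibC is active.
Palatinose is present, so NerE is inactive.
No repressor is bound and SibC is active, so *ulmZ* is transcribed.
So UlmZ is produced and active.
Malonate is present, so NerS is active.
With repressor UlmZ bound, *lutW* is not transcribed.
→ *lutW* is OFF.
Citrulline is present, so LutE is inactive.
Glyoxylate is present, so DulB is inactive.
No activator is available at the *fenD* promoter, so *fenD* is not transcribed.
→ *fenD* is OFF.
Autoinducer-2 is absent, so PexX is inactive.
Zn²⁺ is present, so JovH is active.
With repressor JovH bound, *wexX* is not transcribed.
So WexX is not produced.
Turanose is absent, so BexZ is inactive.
With no repressor bound, *fubD* is transcribed.
So FubD is produced and active.
With repressor FubD bound, *temW* is not transcribed.
→ *temW* is OFF.
cAMP is absent, so KosU is active.
Norleucine is present, so FubV is active.
Activator KosU is present, so *temE* is transcribed.
→ *temE* is ON.
Mevalonate is absent, so RudK is inactive.
Required activator RudK is absent, so *purP* is not transcribed.
→ *purP* is OFF.
1 of the 5 genes is transcribed.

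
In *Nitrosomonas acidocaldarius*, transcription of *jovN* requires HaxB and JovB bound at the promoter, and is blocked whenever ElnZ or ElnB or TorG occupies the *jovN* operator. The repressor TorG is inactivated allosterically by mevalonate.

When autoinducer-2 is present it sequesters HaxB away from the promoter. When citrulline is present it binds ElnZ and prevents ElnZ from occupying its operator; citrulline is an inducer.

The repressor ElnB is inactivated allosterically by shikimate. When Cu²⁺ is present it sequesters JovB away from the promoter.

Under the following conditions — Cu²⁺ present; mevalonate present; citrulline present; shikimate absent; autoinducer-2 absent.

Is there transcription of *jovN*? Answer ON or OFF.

OFF

Citrulline is present, so ElnZ is inactive.
Shikimate is absent, so ElnB is active.
Autoinducer-2 is absent, so HaxB is active.
Cu²⁺ is present, so JovB is inactive.
Mevalonate is present, so TorG is inactive.
With repressor ElnB bound, *jovN* is not transcribed.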